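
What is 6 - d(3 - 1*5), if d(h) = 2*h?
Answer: 10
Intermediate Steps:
6 - d(3 - 1*5) = 6 - 2*(3 - 1*5) = 6 - 2*(3 - 5) = 6 - 2*(-2) = 6 - 1*(-4) = 6 + 4 = 10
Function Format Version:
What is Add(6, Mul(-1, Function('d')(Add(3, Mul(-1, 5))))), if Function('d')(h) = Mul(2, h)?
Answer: 10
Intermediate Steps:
Add(6, Mul(-1, Function('d')(Add(3, Mul(-1, 5))))) = Add(6, Mul(-1, Mul(2, Add(3, Mul(-1, 5))))) = Add(6, Mul(-1, Mul(2, Add(3, -5)))) = Add(6, Mul(-1, Mul(2, -2))) = Add(6, Mul(-1, -4)) = Add(6, 4) = 10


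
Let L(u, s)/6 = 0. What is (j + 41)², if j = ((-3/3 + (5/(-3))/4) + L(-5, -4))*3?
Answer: 21609/16 ≈ 1350.6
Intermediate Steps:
L(u, s) = 0 (L(u, s) = 6*0 = 0)
j = -17/4 (j = ((-3/3 + (5/(-3))/4) + 0)*3 = ((-3*⅓ + (5*(-⅓))*(¼)) + 0)*3 = ((-1 - 5/3*¼) + 0)*3 = ((-1 - 5/12) + 0)*3 = (-17/12 + 0)*3 = -17/12*3 = -17/4 ≈ -4.2500)
(j + 41)² = (-17/4 + 41)² = (147/4)² = 21609/16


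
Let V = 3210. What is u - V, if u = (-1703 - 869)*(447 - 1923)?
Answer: 3793062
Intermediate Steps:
u = 3796272 (u = -2572*(-1476) = 3796272)
u - V = 3796272 - 1*3210 = 3796272 - 3210 = 3793062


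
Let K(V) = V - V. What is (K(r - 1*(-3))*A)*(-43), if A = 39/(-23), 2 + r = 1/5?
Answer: 0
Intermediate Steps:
r = -9/5 (r = -2 + 1/5 = -9/5 ≈ -1.8000)
A = -39/23 (A = 39*(-1/23) = -39/23 ≈ -1.6957)
K(V) = 0
(K(r - 1*(-3))*A)*(-43) = (0*(-39/23))*(-43) = 0*(-43) = 0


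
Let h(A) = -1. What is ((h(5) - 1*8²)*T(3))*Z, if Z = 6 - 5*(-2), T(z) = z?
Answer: -3120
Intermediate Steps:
Z = 16 (Z = 6 + 10 = 16)
((h(5) - 1*8²)*T(3))*Z = ((-1 - 1*8²)*3)*16 = ((-1 - 1*64)*3)*16 = ((-1 - 64)*3)*16 = -65*3*16 = -195*16 = -3120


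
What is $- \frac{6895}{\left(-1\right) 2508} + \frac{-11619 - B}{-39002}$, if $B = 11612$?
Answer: $\frac{163591069}{48908508} \approx 3.3448$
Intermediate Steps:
$- \frac{6895}{\left(-1\right) 2508} + \frac{-11619 - B}{-39002} = - \frac{6895}{\left(-1\right) 2508} + \frac{-11619 - 11612}{-39002} = - \frac{6895}{-2508} + \left(-11619 - 11612\right) \left(- \frac{1}{39002}\right) = \left(-6895\right) \left(- \frac{1}{2508}\right) - - \frac{23231}{39002} = \frac{6895}{2508} + \frac{23231}{39002} = \frac{163591069}{48908508}$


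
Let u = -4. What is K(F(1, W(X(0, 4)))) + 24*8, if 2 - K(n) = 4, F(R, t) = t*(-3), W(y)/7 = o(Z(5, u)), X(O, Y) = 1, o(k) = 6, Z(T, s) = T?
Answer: 190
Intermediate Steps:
W(y) = 42 (W(y) = 7*6 = 42)
F(R, t) = -3*t
K(n) = -2 (K(n) = 2 - 1*4 = 2 - 4 = -2)
K(F(1, W(X(0, 4)))) + 24*8 = -2 + 24*8 = -2 + 192 = 190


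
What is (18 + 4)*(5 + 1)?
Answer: 132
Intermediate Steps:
(18 + 4)*(5 + 1) = 22*6 = 132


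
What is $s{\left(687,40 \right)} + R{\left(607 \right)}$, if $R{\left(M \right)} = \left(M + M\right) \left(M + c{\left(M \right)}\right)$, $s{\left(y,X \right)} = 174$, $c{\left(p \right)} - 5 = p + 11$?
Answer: $1493394$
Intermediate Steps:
$c{\left(p \right)} = 16 + p$ ($c{\left(p \right)} = 5 + \left(p + 11\right) = 5 + \left(11 + p\right) = 16 + p$)
$R{\left(M \right)} = 2 M \left(16 + 2 M\right)$ ($R{\left(M \right)} = \left(M + M\right) \left(M + \left(16 + M\right)\right) = 2 M \left(16 + 2 M\right)$)
$s{\left(687,40 \right)} + R{\left(607 \right)} = 174 + 4 \cdot 607 \left(8 + 607\right) = 174 + 4 \cdot 607 \cdot 615 = 174 + 1493220 = 1493394$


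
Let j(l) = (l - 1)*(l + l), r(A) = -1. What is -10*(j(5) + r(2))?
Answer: -390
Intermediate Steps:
j(l) = 2*l*(-1 + l) (j(l) = (-1 + l)*(2*l) = 2*l*(-1 + l))
-10*(j(5) + r(2)) = -10*(2*5*(-1 + 5) - 1) = -10*(2*5*4 - 1) = -10*(40 - 1) = -10*39 = -390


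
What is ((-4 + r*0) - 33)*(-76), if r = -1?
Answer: 2812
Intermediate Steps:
((-4 + r*0) - 33)*(-76) = ((-4 - 1*0) - 33)*(-76) = ((-4 + 0) - 33)*(-76) = (-4 - 33)*(-76) = -37*(-76) = 2812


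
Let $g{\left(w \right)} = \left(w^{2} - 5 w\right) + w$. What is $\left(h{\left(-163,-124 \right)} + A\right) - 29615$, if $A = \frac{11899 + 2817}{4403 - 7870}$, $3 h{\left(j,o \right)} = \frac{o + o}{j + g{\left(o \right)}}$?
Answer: $- \frac{4839468766783}{163389309} \approx -29619.0$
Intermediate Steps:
$g{\left(w \right)} = w^{2} - 4 w$
$h{\left(j,o \right)} = \frac{2 o}{3 \left(j + o \left(-4 + o\right)\right)}$ ($h{\left(j,o \right)} = \frac{\left(o + o\right) \frac{1}{j + o \left(-4 + o\right)}}{3} = \frac{2 o \frac{1}{j + o \left(-4 + o\right)}}{3} = \frac{2 o}{3 \left(j + o \left(-4 + o\right)\right)}$)
$A = - \frac{14716}{3467}$ ($A = \frac{14716}{-3467} = 14716 \left(- \frac{1}{3467}\right) = - \frac{14716}{3467} \approx -4.2446$)
$\left(h{\left(-163,-124 \right)} + A\right) - 29615 = \left(\frac{2}{3} \left(-124\right) \frac{1}{-163 - 124 \left(-4 - 124\right)} - \frac{14716}{3467}\right) - 29615 = \left(\frac{2}{3} \left(-124\right) \frac{1}{-163 - -15872} - \frac{14716}{3467}\right) - 29615 = \left(\frac{2}{3} \left(-124\right) \frac{1}{-163 + 15872} - \frac{14716}{3467}\right) - 29615 = \left(\frac{2}{3} \left(-124\right) \frac{1}{15709} - \frac{14716}{3467}\right) - 29615 = \left(- \frac{248}{47127} - \frac{14716}{3467}\right) - 29615 = - \frac{694380748}{163389309} - 29615 = - \frac{4839468766783}{163389309}$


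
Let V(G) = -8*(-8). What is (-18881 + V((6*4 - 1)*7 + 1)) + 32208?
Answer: 13391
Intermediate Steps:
V(G) = 64
(-18881 + V((6*4 - 1)*7 + 1)) + 32208 = (-18881 + 64) + 32208 = -18817 + 32208 = 13391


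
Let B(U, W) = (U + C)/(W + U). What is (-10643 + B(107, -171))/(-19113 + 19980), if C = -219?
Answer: -42565/3468 ≈ -12.274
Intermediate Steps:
B(U, W) = (-219 + U)/(U + W) (B(U, W) = (U - 219)/(W + U) = (-219 + U)/(U + W))
(-10643 + B(107, -171))/(-19113 + 19980) = (-10643 + (-219 + 107)/(107 - 171))/(-19113 + 19980) = (-10643 - 112/(-64))/867 = (-10643 - 1/64*(-112))*(1/867) = (-10643 + 7/4)*(1/867) = -42565/4*1/867 = -42565/3468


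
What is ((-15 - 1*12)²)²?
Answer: 531441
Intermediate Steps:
((-15 - 1*12)²)² = ((-15 - 12)²)² = ((-27)²)² = 729² = 531441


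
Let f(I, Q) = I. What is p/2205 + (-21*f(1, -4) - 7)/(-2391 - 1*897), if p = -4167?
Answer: -378871/201390 ≈ -1.8813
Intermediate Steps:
p/2205 + (-21*f(1, -4) - 7)/(-2391 - 1*897) = -4167/2205 + (-21*1 - 7)/(-2391 - 1*897) = -4167*1/2205 + (-21 - 7)/(-2391 - 897) = -463/245 - 28/(-3288) = -463/245 - 28*(-1/3288) = -463/245 + 7/822 = -378871/201390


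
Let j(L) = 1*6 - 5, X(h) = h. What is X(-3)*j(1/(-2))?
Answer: -3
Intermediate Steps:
j(L) = 1 (j(L) = 6 - 5 = 1)
X(-3)*j(1/(-2)) = -3*1 = -3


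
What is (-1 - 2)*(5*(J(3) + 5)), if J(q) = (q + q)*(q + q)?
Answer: -615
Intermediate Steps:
J(q) = 4*q**2 (J(q) = (2*q)*(2*q) = 4*q**2)
(-1 - 2)*(5*(J(3) + 5)) = (-1 - 2)*(5*(4*3**2 + 5)) = -15*(4*9 + 5) = -15*(36 + 5) = -15*41 = -3*205 = -615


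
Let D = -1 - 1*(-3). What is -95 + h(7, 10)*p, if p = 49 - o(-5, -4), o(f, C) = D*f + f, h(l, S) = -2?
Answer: -223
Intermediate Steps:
D = 2 (D = -1 + 3 = 2)
o(f, C) = 3*f (o(f, C) = 2*f + f = 3*f)
p = 64 (p = 49 - 3*(-5) = 49 - 1*(-15) = 49 + 15 = 64)
-95 + h(7, 10)*p = -95 - 2*64 = -95 - 128 = -223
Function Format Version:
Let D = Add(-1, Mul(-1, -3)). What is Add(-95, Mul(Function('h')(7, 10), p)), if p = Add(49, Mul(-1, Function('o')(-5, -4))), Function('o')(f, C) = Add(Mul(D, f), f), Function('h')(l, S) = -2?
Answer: -223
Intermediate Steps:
D = 2 (D = Add(-1, 3) = 2)
Function('o')(f, C) = Mul(3, f) (Function('o')(f, C) = Add(Mul(2, f), f) = Mul(3, f))
p = 64 (p = Add(49, Mul(-1, Mul(3, -5))) = Add(49, Mul(-1, -15)) = Add(49, 15) = 64)
Add(-95, Mul(Function('h')(7, 10), p)) = Add(-95, Mul(-2, 64)) = Add(-95, -128) = -223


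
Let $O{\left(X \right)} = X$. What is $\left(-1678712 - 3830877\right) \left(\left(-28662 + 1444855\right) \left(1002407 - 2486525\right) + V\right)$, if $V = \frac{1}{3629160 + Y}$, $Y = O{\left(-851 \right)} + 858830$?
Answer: $\frac{51961251401641948743276565}{4487139} \approx 1.158 \cdot 10^{19}$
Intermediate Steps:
$Y = 857979$ ($Y = -851 + 858830 = 857979$)
$V = \frac{1}{4487139}$ ($V = \frac{1}{3629160 + 857979} = \frac{1}{4487139} \approx 2.2286 \cdot 10^{-7}$)
$\left(-1678712 - 3830877\right) \left(\left(-28662 + 1444855\right) \left(1002407 - 2486525\right) + V\right) = \left(-1678712 - 3830877\right) \left(\left(-28662 + 1444855\right) \left(1002407 - 2486525\right) + \frac{1}{4487139}\right) = - 5509589 \left(1416193 \left(-1484118\right) + \frac{1}{4487139}\right) = - 5509589 \left(-2101797522774 + \frac{1}{4487139}\right) = \left(-5509589\right) \left(- \frac{9431057634542603585}{4487139}\right) = \frac{51961251401641948743276565}{4487139}$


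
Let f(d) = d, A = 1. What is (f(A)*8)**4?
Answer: 4096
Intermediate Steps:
(f(A)*8)**4 = (1*8)**4 = 8**4 = 4096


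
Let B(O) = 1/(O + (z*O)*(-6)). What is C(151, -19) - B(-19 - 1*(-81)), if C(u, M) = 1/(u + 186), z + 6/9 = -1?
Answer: 345/229834 ≈ 0.0015011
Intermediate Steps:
z = -5/3 (z = -⅔ - 1 = -5/3 ≈ -1.6667)
C(u, M) = 1/(186 + u)
B(O) = 1/(11*O) (B(O) = 1/(O - 5*O/3*(-6)) = 1/(O + 10*O) = 1/(11*O))
C(151, -19) - B(-19 - 1*(-81)) = 1/(186 + 151) - 1/(11*(-19 - 1*(-81))) = 1/337 - 1/(11*(-19 + 81)) = 1/337 - 1/(11*62) = 1/337 - 1*1/682 = 1/337 - 1/682 = 345/229834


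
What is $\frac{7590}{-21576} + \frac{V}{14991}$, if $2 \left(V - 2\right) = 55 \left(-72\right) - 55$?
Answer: $- \frac{8725131}{17969212} \approx -0.48556$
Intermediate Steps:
$V = - \frac{4011}{2}$ ($V = 2 + \frac{55 \left(-72\right) - 55}{2} = 2 + \frac{-3960 - 55}{2} = 2 + \frac{1}{2} \left(-4015\right) = 2 - \frac{4015}{2} = - \frac{4011}{2} \approx -2005.5$)
$\frac{7590}{-21576} + \frac{V}{14991} = \frac{7590}{-21576} - \frac{4011}{2 \cdot 14991} = 7590 \left(- \frac{1}{21576}\right) - \frac{1337}{9994} = - \frac{1265}{3596} - \frac{1337}{9994} = - \frac{8725131}{17969212}$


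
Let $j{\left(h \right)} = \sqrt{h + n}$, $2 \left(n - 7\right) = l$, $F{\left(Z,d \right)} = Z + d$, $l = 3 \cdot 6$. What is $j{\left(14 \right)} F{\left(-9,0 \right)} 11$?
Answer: $- 99 \sqrt{30} \approx -542.25$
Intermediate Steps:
$l = 18$
$n = 16$ ($n = 7 + \frac{1}{2} \cdot 18 = 7 + 9 = 16$)
$j{\left(h \right)} = \sqrt{16 + h}$ ($j{\left(h \right)} = \sqrt{h + 16} = \sqrt{16 + h}$)
$j{\left(14 \right)} F{\left(-9,0 \right)} 11 = \sqrt{16 + 14} \left(-9 + 0\right) 11 = \sqrt{30} \left(-9\right) 11 = - 9 \sqrt{30} \cdot 11 = - 99 \sqrt{30}$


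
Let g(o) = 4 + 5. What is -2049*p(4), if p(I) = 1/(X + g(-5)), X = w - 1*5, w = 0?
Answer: -2049/4 ≈ -512.25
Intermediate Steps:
g(o) = 9
X = -5 (X = 0 - 1*5 = 0 - 5 = -5)
p(I) = 1/4 (p(I) = 1/(-5 + 9) = 1/4)
-2049*p(4) = -2049*1/4 = -2049/4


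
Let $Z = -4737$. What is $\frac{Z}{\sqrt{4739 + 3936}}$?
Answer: $- \frac{4737 \sqrt{347}}{1735} \approx -50.859$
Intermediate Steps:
$\frac{Z}{\sqrt{4739 + 3936}} = - \frac{4737}{\sqrt{4739 + 3936}} = - \frac{4737}{\sqrt{8675}} = - \frac{4737}{5 \sqrt{347}} = - 4737 \frac{\sqrt{347}}{1735} = - \frac{4737 \sqrt{347}}{1735}$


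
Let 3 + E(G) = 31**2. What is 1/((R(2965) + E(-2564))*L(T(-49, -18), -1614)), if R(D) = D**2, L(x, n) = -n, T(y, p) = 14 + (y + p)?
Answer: 1/14190583362 ≈ 7.0469e-11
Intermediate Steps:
T(y, p) = 14 + p + y (T(y, p) = 14 + (p + y) = 14 + p + y)
E(G) = 958 (E(G) = -3 + 31**2 = -3 + 961 = 958)
1/((R(2965) + E(-2564))*L(T(-49, -18), -1614)) = 1/((2965**2 + 958)*((-1*(-1614)))) = 1/((8791225 + 958)*1614) = (1/1614)/8792183 = (1/8792183)*(1/1614) = 1/14190583362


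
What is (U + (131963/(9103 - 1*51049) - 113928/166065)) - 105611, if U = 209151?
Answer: 240402784985039/2321920830 ≈ 1.0354e+5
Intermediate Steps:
(U + (131963/(9103 - 1*51049) - 113928/166065)) - 105611 = (209151 + (131963/(9103 - 1*51049) - 113928/166065)) - 105611 = (209151 + (131963/(9103 - 51049) - 113928*1/166065)) - 105611 = (209151 + (131963/(-41946) - 37976/55355)) - 105611 = (209151 + (131963*(-1/41946) - 37976/55355)) - 105611 = (209151 + (-131963/41946 - 37976/55355)) - 105611 = (209151 - 8897753161/2321920830) - 105611 = 485623165762169/2321920830 - 105611 = 240402784985039/2321920830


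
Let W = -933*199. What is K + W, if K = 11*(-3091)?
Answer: -219668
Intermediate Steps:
K = -34001
W = -185667
K + W = -34001 - 185667 = -219668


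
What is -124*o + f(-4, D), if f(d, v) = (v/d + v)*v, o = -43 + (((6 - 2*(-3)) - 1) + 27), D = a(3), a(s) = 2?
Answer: 623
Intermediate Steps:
D = 2
o = -5 (o = -43 + (((6 + 6) - 1) + 27) = -43 + ((12 - 1) + 27) = -43 + (11 + 27) = -43 + 38 = -5)
f(d, v) = v*(v + v/d) (f(d, v) = (v + v/d)*v = v*(v + v/d))
-124*o + f(-4, D) = -124*(-5) + 2²*(1 - 4)/(-4) = 620 - ¼*4*(-3) = 620 + 3 = 623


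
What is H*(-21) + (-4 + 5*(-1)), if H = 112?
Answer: -2361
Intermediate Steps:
H*(-21) + (-4 + 5*(-1)) = 112*(-21) + (-4 + 5*(-1)) = -2352 + (-4 - 5) = -2352 - 9 = -2361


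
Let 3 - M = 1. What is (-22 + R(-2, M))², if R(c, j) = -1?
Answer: 529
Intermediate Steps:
M = 2 (M = 3 - 1*1 = 3 - 1 = 2)
(-22 + R(-2, M))² = (-22 - 1)² = (-23)² = 529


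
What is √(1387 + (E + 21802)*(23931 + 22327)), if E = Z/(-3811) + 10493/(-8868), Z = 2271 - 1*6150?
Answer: √287971669836722339201082/16897974 ≈ 31757.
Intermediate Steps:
Z = -3879 (Z = 2271 - 6150 = -3879)
E = -5589851/33795948 (E = -3879/(-3811) + 10493/(-8868) = -3879*(-1/3811) + 10493*(-1/8868) = 3879/3811 - 10493/8868 = -5589851/33795948 ≈ -0.16540)
√(1387 + (E + 21802)*(23931 + 22327)) = √(1387 + (-5589851/33795948 + 21802)*(23931 + 22327)) = √(1387 + (736813668445/33795948)*46258) = √(1387 + 17041763337464405/16897974) = √(17041786774954343/16897974) = √287971669836722339201082/16897974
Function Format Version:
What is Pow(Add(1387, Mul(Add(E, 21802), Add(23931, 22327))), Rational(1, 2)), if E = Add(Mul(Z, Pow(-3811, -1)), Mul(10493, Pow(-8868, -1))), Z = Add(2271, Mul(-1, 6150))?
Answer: Mul(Rational(1, 16897974), Pow(287971669836722339201082, Rational(1, 2))) ≈ 31757.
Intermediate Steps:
Z = -3879 (Z = Add(2271, -6150) = -3879)
E = Rational(-5589851, 33795948) (E = Add(Mul(-3879, Pow(-3811, -1)), Mul(10493, Pow(-8868, -1))) = Add(Mul(-3879, Rational(-1, 3811)), Mul(10493, Rational(-1, 8868))) = Add(Rational(3879, 3811), Rational(-10493, 8868)) = Rational(-5589851, 33795948) ≈ -0.16540)
Pow(Add(1387, Mul(Add(E, 21802), Add(23931, 22327))), Rational(1, 2)) = Pow(Add(1387, Mul(Add(Rational(-5589851, 33795948), 21802), Add(23931, 22327))), Rational(1, 2)) = Pow(Add(1387, Mul(Rational(736813668445, 33795948), 46258)), Rational(1, 2)) = Pow(Add(1387, Rational(17041763337464405, 16897974)), Rational(1, 2)) = Pow(Rational(17041786774954343, 16897974), Rational(1, 2)) = Mul(Rational(1, 16897974), Pow(287971669836722339201082, Rational(1, 2)))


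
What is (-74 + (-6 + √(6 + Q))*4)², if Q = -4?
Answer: 9636 - 784*√2 ≈ 8527.3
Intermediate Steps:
(-74 + (-6 + √(6 + Q))*4)² = (-74 + (-6 + √(6 - 4))*4)² = (-74 + (-6 + √2)*4)² = (-74 + (-24 + 4*√2))² = (-98 + 4*√2)²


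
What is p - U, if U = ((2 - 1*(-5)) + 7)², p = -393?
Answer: -589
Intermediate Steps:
U = 196 (U = ((2 + 5) + 7)² = (7 + 7)² = 14² = 196)
p - U = -393 - 1*196 = -393 - 196 = -589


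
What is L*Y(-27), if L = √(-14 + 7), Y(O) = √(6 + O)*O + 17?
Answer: 189*√3 + 17*I*√7 ≈ 327.36 + 44.978*I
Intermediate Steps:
Y(O) = 17 + O*√(6 + O) (Y(O) = O*√(6 + O) + 17 = 17 + O*√(6 + O))
L = I*√7 (L = √(-7) = I*√7 ≈ 2.6458*I)
L*Y(-27) = (I*√7)*(17 - 27*√(6 - 27)) = (I*√7)*(17 - 27*I*√21) = I*√7*(17 - 27*I*√21)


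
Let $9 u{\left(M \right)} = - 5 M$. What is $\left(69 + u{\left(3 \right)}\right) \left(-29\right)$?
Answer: $- \frac{5858}{3} \approx -1952.7$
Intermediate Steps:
$u{\left(M \right)} = - \frac{5 M}{9}$ ($u{\left(M \right)} = \frac{\left(-5\right) M}{9} = - \frac{5 M}{9}$)
$\left(69 + u{\left(3 \right)}\right) \left(-29\right) = \left(69 - \frac{5}{3}\right) \left(-29\right) = \frac{202}{3} \left(-29\right) = - \frac{5858}{3}$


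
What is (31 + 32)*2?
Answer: 126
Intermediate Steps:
(31 + 32)*2 = 63*2 = 126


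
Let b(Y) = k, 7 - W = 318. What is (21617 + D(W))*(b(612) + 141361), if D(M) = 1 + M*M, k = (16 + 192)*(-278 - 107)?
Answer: 7251932259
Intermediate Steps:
W = -311 (W = 7 - 1*318 = 7 - 318 = -311)
k = -80080 (k = 208*(-385) = -80080)
b(Y) = -80080
D(M) = 1 + M²
(21617 + D(W))*(b(612) + 141361) = (21617 + (1 + (-311)²))*(-80080 + 141361) = (21617 + (1 + 96721))*61281 = (21617 + 96722)*61281 = 118339*61281 = 7251932259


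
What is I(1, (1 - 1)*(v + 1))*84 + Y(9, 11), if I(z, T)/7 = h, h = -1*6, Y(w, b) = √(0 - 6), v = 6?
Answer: -3528 + I*√6 ≈ -3528.0 + 2.4495*I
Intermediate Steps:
Y(w, b) = I*√6 (Y(w, b) = √(-6) = I*√6)
h = -6
I(z, T) = -42 (I(z, T) = 7*(-6) = -42)
I(1, (1 - 1)*(v + 1))*84 + Y(9, 11) = -42*84 + I*√6 = -3528 + I*√6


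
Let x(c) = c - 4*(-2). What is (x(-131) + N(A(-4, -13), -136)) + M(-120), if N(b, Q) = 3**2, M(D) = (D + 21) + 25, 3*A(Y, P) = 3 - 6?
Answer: -188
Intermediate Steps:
A(Y, P) = -1 (A(Y, P) = (3 - 6)/3 = (1/3)*(-3) = -1)
M(D) = 46 + D (M(D) = (21 + D) + 25 = 46 + D)
N(b, Q) = 9
x(c) = 8 + c (x(c) = c + 8 = 8 + c)
(x(-131) + N(A(-4, -13), -136)) + M(-120) = ((8 - 131) + 9) + (46 - 120) = (-123 + 9) - 74 = -114 - 74 = -188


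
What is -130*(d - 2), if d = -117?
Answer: 15470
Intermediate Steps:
-130*(d - 2) = -130*(-117 - 2) = -130*(-119) = 15470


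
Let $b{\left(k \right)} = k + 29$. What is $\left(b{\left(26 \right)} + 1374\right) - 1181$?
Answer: $248$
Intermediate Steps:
$b{\left(k \right)} = 29 + k$
$\left(b{\left(26 \right)} + 1374\right) - 1181 = \left(\left(29 + 26\right) + 1374\right) - 1181 = \left(55 + 1374\right) - 1181 = 1429 - 1181 = 248$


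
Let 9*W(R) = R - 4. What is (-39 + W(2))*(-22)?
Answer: 7766/9 ≈ 862.89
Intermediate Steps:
W(R) = -4/9 + R/9 (W(R) = (R - 4)/9 = (-4 + R)/9 = -4/9 + R/9)
(-39 + W(2))*(-22) = (-39 + (-4/9 + (1/9)*2))*(-22) = (-39 + (-4/9 + 2/9))*(-22) = (-39 - 2/9)*(-22) = -353/9*(-22) = 7766/9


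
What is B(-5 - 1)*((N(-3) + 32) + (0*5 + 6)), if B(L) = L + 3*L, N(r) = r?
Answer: -840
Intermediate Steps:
B(L) = 4*L
B(-5 - 1)*((N(-3) + 32) + (0*5 + 6)) = (4*(-5 - 1))*((-3 + 32) + (0*5 + 6)) = (4*(-6))*(29 + (0 + 6)) = -24*(29 + 6) = -24*35 = -840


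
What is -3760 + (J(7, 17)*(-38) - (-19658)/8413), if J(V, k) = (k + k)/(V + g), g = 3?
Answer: -163500908/42065 ≈ -3886.9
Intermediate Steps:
J(V, k) = 2*k/(3 + V) (J(V, k) = (k + k)/(V + 3) = (2*k)/(3 + V) = 2*k/(3 + V))
-3760 + (J(7, 17)*(-38) - (-19658)/8413) = -3760 + ((2*17/(3 + 7))*(-38) - (-19658)/8413) = -3760 + ((2*17/10)*(-38) - (-19658)/8413) = -3760 + ((2*17*(⅒))*(-38) - 1*(-19658/8413)) = -3760 + ((17/5)*(-38) + 19658/8413) = -3760 + (-646/5 + 19658/8413) = -3760 - 5336508/42065 = -163500908/42065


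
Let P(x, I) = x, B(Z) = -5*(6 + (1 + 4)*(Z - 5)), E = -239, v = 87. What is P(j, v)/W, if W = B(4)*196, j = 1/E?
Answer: 1/234220 ≈ 4.2695e-6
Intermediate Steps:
j = -1/239 (j = 1/(-239) = -1/239 ≈ -0.0041841)
B(Z) = 95 - 25*Z (B(Z) = -5*(6 + 5*(-5 + Z)) = -5*(6 + (-25 + 5*Z)) = -5*(-19 + 5*Z) = 95 - 25*Z)
W = -980 (W = (95 - 25*4)*196 = (95 - 100)*196 = -5*196 = -980)
P(j, v)/W = -1/239/(-980) = -1/239*(-1/980) = 1/234220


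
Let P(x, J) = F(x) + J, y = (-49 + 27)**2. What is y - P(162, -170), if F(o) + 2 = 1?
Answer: 655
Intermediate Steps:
F(o) = -1 (F(o) = -2 + 1 = -1)
y = 484 (y = (-22)**2 = 484)
P(x, J) = -1 + J
y - P(162, -170) = 484 - (-1 - 170) = 484 - 1*(-171) = 484 + 171 = 655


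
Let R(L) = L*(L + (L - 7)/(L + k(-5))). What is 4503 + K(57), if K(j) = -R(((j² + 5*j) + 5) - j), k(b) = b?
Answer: -42152717567/3477 ≈ -1.2123e+7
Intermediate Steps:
R(L) = L*(L + (-7 + L)/(-5 + L)) (R(L) = L*(L + (L - 7)/(L - 5)) = L*(L + (-7 + L)/(-5 + L)))
K(j) = -(5 + j² + 4*j)*(-27 + (5 + j² + 4*j)² - 16*j - 4*j²)/(j² + 4*j) (K(j) = -(((j² + 5*j) + 5) - j)*(-7 + (((j² + 5*j) + 5) - j)² - 4*(((j² + 5*j) + 5) - j))/(-5 + (((j² + 5*j) + 5) - j)) = -((5 + j² + 5*j) - j)*(-7 + ((5 + j² + 5*j) - j)² - 4*((5 + j² + 5*j) - j))/(-5 + ((5 + j² + 5*j) - j)) = -(5 + j² + 4*j)*(-7 + (5 + j² + 4*j)² - 4*(5 + j² + 4*j))/(-5 + (5 + j² + 4*j)) = -(5 + j² + 4*j)*(-7 + (5 + j² + 4*j)² + (-20 - 16*j - 4*j²))/(j² + 4*j) = -(5 + j² + 4*j)*(-27 + (5 + j² + 4*j)² - 16*j - 4*j²)/(j² + 4*j))
4503 + K(57) = 4503 + (10 - 1*57⁶ - 204*57² - 152*57³ - 112*57 - 59*57⁴ - 12*57⁵)/(57*(4 + 57)) = 4503 + (1/57)*(10 - 1*34296447249 - 204*3249 - 152*185193 - 6384 - 59*10556001 - 12*601692057)/61 = 4503 + (1/57)*(1/61)*(10 - 34296447249 - 662796 - 28149336 - 6384 - 622804059 - 7220304684) = 4503 + (1/57)*(1/61)*(-42168374498) = 4503 - 42168374498/3477 = -42152717567/3477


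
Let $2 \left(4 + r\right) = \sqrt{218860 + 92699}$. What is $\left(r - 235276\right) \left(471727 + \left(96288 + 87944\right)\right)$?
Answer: $-154334033520 + \frac{655959 \sqrt{311559}}{2} \approx -1.5415 \cdot 10^{11}$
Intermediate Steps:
$r = -4 + \frac{\sqrt{311559}}{2}$ ($r = -4 + \frac{\sqrt{218860 + 92699}}{2} = -4 + \frac{\sqrt{311559}}{2} \approx 275.09$)
$\left(r - 235276\right) \left(471727 + \left(96288 + 87944\right)\right) = \left(\left(-4 + \frac{\sqrt{311559}}{2}\right) - 235276\right) \left(471727 + \left(96288 + 87944\right)\right) = \left(-235280 + \frac{\sqrt{311559}}{2}\right) \left(471727 + 184232\right) = \left(-235280 + \frac{\sqrt{311559}}{2}\right) 655959 = -154334033520 + \frac{655959 \sqrt{311559}}{2}$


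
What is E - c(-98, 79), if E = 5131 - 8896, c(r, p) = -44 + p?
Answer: -3800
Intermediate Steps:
E = -3765
E - c(-98, 79) = -3765 - (-44 + 79) = -3765 - 1*35 = -3765 - 35 = -3800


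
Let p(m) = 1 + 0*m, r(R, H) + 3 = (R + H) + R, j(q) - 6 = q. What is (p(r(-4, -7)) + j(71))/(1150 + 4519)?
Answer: 78/5669 ≈ 0.013759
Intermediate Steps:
j(q) = 6 + q
r(R, H) = -3 + H + 2*R (r(R, H) = -3 + ((R + H) + R) = -3 + ((H + R) + R) = -3 + (H + 2*R) = -3 + H + 2*R)
p(m) = 1 (p(m) = 1 + 0 = 1)
(p(r(-4, -7)) + j(71))/(1150 + 4519) = (1 + (6 + 71))/(1150 + 4519) = (1 + 77)/5669 = 78*(1/5669) = 78/5669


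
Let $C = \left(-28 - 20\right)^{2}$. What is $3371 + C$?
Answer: $5675$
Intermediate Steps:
$C = 2304$ ($C = \left(-48\right)^{2} = 2304$)
$3371 + C = 3371 + 2304 = 5675$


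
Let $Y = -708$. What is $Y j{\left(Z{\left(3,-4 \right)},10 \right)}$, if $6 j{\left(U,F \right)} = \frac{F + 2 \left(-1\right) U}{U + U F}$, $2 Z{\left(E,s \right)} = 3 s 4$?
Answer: $\frac{1711}{66} \approx 25.924$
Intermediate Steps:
$Z{\left(E,s \right)} = 6 s$ ($Z{\left(E,s \right)} = \frac{3 s 4}{2} = \frac{3 \cdot 4 s}{2} = \frac{12 s}{2} = 6 s$)
$j{\left(U,F \right)} = \frac{F - 2 U}{6 \left(U + F U\right)}$ ($j{\left(U,F \right)} = \frac{\left(F + 2 \left(-1\right) U\right) \frac{1}{U + U F}}{6} = \frac{\left(F - 2 U\right) \frac{1}{U + F U}}{6} = \frac{\frac{1}{U + F U} \left(F - 2 U\right)}{6} = \frac{F - 2 U}{6 \left(U + F U\right)}$)
$Y j{\left(Z{\left(3,-4 \right)},10 \right)} = - 708 \frac{10 - 2 \cdot 6 \left(-4\right)}{6 \cdot 6 \left(-4\right) \left(1 + 10\right)} = - 708 \frac{10 - -48}{6 \left(-24\right) 11} = - 708 \cdot \frac{1}{6} \left(- \frac{1}{24}\right) \frac{1}{11} \left(10 + 48\right) = - 708 \cdot \frac{1}{6} \left(- \frac{1}{24}\right) \frac{1}{11} \cdot 58 = \left(-708\right) \left(- \frac{29}{792}\right) = \frac{1711}{66}$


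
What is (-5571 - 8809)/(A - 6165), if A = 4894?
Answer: 14380/1271 ≈ 11.314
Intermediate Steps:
(-5571 - 8809)/(A - 6165) = (-5571 - 8809)/(4894 - 6165) = -14380/(-1271) = -14380*(-1/1271) = 14380/1271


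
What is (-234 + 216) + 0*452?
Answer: -18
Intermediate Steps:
(-234 + 216) + 0*452 = -18 + 0 = -18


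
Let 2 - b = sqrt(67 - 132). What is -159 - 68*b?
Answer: -295 + 68*I*sqrt(65) ≈ -295.0 + 548.23*I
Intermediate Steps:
b = 2 - I*sqrt(65) (b = 2 - sqrt(67 - 132) = 2 - sqrt(-65) = 2 - I*sqrt(65) ≈ 2.0 - 8.0623*I)
-159 - 68*b = -159 - 68*(2 - I*sqrt(65)) = -159 + (-136 + 68*I*sqrt(65)) = -295 + 68*I*sqrt(65)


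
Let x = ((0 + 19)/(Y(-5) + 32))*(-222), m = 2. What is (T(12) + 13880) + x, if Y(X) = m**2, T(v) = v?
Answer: 82649/6 ≈ 13775.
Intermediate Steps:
Y(X) = 4 (Y(X) = 2**2 = 4)
x = -703/6 (x = ((0 + 19)/(4 + 32))*(-222) = (19/36)*(-222) = -703/6 ≈ -117.17)
(T(12) + 13880) + x = (12 + 13880) - 703/6 = 13892 - 703/6 = 82649/6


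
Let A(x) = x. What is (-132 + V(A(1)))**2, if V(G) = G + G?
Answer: 16900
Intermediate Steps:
V(G) = 2*G
(-132 + V(A(1)))**2 = (-132 + 2*1)**2 = (-132 + 2)**2 = (-130)**2 = 16900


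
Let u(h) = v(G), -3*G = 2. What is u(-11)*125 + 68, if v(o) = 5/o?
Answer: -1739/2 ≈ -869.50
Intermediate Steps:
G = -2/3 (G = -1/3*2 = -2/3 ≈ -0.66667)
u(h) = -15/2 (u(h) = 5/(-2/3) = 5*(-3/2) = -15/2)
u(-11)*125 + 68 = -15/2*125 + 68 = -1875/2 + 68 = -1739/2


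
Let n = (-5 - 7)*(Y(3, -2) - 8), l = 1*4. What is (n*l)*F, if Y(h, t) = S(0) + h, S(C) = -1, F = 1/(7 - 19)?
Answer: -24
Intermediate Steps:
l = 4
F = -1/12 (F = 1/(-12) = -1/12 ≈ -0.083333)
Y(h, t) = -1 + h
n = 72 (n = (-5 - 7)*((-1 + 3) - 8) = -12*(2 - 8) = -12*(-6) = 72)
(n*l)*F = (72*4)*(-1/12) = 288*(-1/12) = -24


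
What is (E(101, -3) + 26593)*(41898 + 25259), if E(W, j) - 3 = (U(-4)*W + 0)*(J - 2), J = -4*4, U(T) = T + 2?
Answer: 2030290424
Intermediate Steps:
U(T) = 2 + T
J = -16
E(W, j) = 3 + 36*W (E(W, j) = 3 + ((2 - 4)*W + 0)*(-16 - 2) = 3 + (-2*W + 0)*(-18) = 3 - 2*W*(-18) = 3 + 36*W)
(E(101, -3) + 26593)*(41898 + 25259) = ((3 + 36*101) + 26593)*(41898 + 25259) = ((3 + 3636) + 26593)*67157 = (3639 + 26593)*67157 = 30232*67157 = 2030290424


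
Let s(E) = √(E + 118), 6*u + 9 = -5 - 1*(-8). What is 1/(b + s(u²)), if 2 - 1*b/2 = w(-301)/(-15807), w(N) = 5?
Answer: -142800438/3676349141 + 249861249*√119/25734443987 ≈ 0.067072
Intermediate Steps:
u = -1 (u = -3/2 + (-5 - 1*(-8))/6 = -3/2 + (-5 + 8)/6 = -3/2 + (⅙)*3 = -3/2 + ½ = -1)
b = 63238/15807 (b = 4 - 10/(-15807) = 4 - 10*(-1)/15807 = 4 - 2*(-5/15807) = 4 + 10/15807 = 63238/15807 ≈ 4.0006)
s(E) = √(118 + E)
1/(b + s(u²)) = 1/(63238/15807 + √(118 + (-1)²)) = 1/(63238/15807 + √(118 + 1)) = 1/(63238/15807 + √119)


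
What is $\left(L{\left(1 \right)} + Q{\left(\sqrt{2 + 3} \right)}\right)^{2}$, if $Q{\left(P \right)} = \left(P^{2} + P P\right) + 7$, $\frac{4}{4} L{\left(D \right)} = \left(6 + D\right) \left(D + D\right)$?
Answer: $961$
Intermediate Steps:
$L{\left(D \right)} = 2 D \left(6 + D\right)$ ($L{\left(D \right)} = \left(6 + D\right) \left(D + D\right) = \left(6 + D\right) 2 D = 2 D \left(6 + D\right)$)
$Q{\left(P \right)} = 7 + 2 P^{2}$ ($Q{\left(P \right)} = \left(P^{2} + P^{2}\right) + 7 = 2 P^{2} + 7 = 7 + 2 P^{2}$)
$\left(L{\left(1 \right)} + Q{\left(\sqrt{2 + 3} \right)}\right)^{2} = \left(2 \cdot 1 \left(6 + 1\right) + \left(7 + 2 \left(\sqrt{2 + 3}\right)^{2}\right)\right)^{2} = \left(2 \cdot 1 \cdot 7 + \left(7 + 2 \left(\sqrt{5}\right)^{2}\right)\right)^{2} = \left(14 + \left(7 + 2 \cdot 5\right)\right)^{2} = \left(14 + \left(7 + 10\right)\right)^{2} = \left(14 + 17\right)^{2} = 31^{2} = 961$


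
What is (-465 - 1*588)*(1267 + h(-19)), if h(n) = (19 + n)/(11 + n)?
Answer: -1334151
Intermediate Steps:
h(n) = (19 + n)/(11 + n)
(-465 - 1*588)*(1267 + h(-19)) = (-465 - 1*588)*(1267 + (19 - 19)/(11 - 19)) = (-465 - 588)*(1267 + 0/(-8)) = -1053*(1267 - ⅛*0) = -1053*(1267 + 0) = -1053*1267 = -1334151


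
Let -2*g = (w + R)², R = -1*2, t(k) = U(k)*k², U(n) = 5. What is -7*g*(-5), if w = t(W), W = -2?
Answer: -5670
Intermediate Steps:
t(k) = 5*k²
R = -2
w = 20 (w = 5*(-2)² = 5*4 = 20)
g = -162 (g = -(20 - 2)²/2 = -½*18² = -½*324 = -162)
-7*g*(-5) = -7*(-162)*(-5) = 1134*(-5) = -5670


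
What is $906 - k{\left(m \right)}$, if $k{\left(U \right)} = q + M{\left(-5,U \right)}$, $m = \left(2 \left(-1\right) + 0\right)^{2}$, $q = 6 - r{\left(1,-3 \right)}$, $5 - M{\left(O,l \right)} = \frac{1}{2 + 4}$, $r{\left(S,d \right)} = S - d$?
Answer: $\frac{5395}{6} \approx 899.17$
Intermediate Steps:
$M{\left(O,l \right)} = \frac{29}{6}$ ($M{\left(O,l \right)} = 5 - \frac{1}{2 + 4} = 5 - \frac{1}{6} = \frac{29}{6}$)
$q = 2$ ($q = 6 - \left(1 - -3\right) = 6 - \left(1 + 3\right) = 6 - 4 = 2$)
$m = 4$ ($m = \left(-2 + 0\right)^{2} = \left(-2\right)^{2} = 4$)
$k{\left(U \right)} = \frac{41}{6}$ ($k{\left(U \right)} = 2 + \frac{29}{6} = \frac{41}{6}$)
$906 - k{\left(m \right)} = 906 - \frac{41}{6} = \frac{5395}{6}$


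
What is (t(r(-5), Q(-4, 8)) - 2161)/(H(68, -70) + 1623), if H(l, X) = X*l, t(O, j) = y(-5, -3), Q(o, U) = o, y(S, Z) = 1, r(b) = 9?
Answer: 2160/3137 ≈ 0.68856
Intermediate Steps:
t(O, j) = 1
(t(r(-5), Q(-4, 8)) - 2161)/(H(68, -70) + 1623) = (1 - 2161)/(-70*68 + 1623) = -2160/(-4760 + 1623) = -2160/(-3137) = -2160*(-1/3137) = 2160/3137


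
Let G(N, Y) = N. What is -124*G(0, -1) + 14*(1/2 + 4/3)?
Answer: 77/3 ≈ 25.667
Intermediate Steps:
-124*G(0, -1) + 14*(1/2 + 4/3) = -124*0 + 14*(1/2 + 4/3) = 0 + 14*(1*(1/2) + 4*(1/3)) = 0 + 14*(1/2 + 4/3) = 0 + 14*(11/6) = 0 + 77/3 = 77/3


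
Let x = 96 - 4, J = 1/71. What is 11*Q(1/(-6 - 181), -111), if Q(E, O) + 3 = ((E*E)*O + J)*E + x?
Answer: 41321196669/42207583 ≈ 979.00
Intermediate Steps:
J = 1/71 ≈ 0.014085
x = 92
Q(E, O) = 89 + E*(1/71 + O*E**2) (Q(E, O) = -3 + (((E*E)*O + 1/71)*E + 92) = -3 + ((E**2*O + 1/71)*E + 92) = -3 + ((O*E**2 + 1/71)*E + 92) = -3 + ((1/71 + O*E**2)*E + 92) = -3 + (E*(1/71 + O*E**2) + 92) = -3 + (92 + E*(1/71 + O*E**2)) = 89 + E*(1/71 + O*E**2))
11*Q(1/(-6 - 181), -111) = 11*(89 + 1/(71*(-6 - 181)) - 111/(-6 - 181)**3) = 11*(89 + (1/71)/(-187) - 111*(1/(-187))**3) = 11*(89 + (1/71)*(-1/187) - 111*(-1/187)**3) = 11*(89 - 1/13277 - 111*(-1/6539203)) = 11*(89 - 1/13277 + 111/6539203) = 11*(41321196669/464283413) = 41321196669/42207583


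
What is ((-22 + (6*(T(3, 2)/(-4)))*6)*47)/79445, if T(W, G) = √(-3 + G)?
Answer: -1034/79445 - 423*I/79445 ≈ -0.013015 - 0.0053244*I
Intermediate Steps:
((-22 + (6*(T(3, 2)/(-4)))*6)*47)/79445 = ((-22 + (6*(√(-3 + 2)/(-4)))*6)*47)/79445 = ((-22 + (6*(√(-1)*(-¼)))*6)*47)*(1/79445) = ((-22 + (6*(I*(-¼)))*6)*47)*(1/79445) = ((-22 + (6*(-I/4))*6)*47)*(1/79445) = ((-22 - 3*I/2*6)*47)*(1/79445) = ((-22 - 9*I)*47)*(1/79445) = (-1034 - 423*I)*(1/79445) = -1034/79445 - 423*I/79445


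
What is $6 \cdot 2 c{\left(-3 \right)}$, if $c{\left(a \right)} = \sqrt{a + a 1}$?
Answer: $12 i \sqrt{6} \approx 29.394 i$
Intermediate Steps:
$c{\left(a \right)} = \sqrt{2} \sqrt{a}$ ($c{\left(a \right)} = \sqrt{a + a} = \sqrt{2 a} = \sqrt{2} \sqrt{a}$)
$6 \cdot 2 c{\left(-3 \right)} = 6 \cdot 2 \sqrt{2} \sqrt{-3} = 12 \sqrt{2} i \sqrt{3} = 12 i \sqrt{6}$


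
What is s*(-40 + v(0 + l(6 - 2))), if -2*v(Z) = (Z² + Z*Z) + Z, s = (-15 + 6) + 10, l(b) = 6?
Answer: -79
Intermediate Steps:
s = 1 (s = -9 + 10 = 1)
v(Z) = -Z² - Z/2 (v(Z) = -((Z² + Z*Z) + Z)/2 = -((Z² + Z²) + Z)/2 = -(2*Z² + Z)/2 = -(Z + 2*Z²)/2 = -Z² - Z/2)
s*(-40 + v(0 + l(6 - 2))) = 1*(-40 - (0 + 6)*(½ + (0 + 6))) = 1*(-40 - 1*6*(½ + 6)) = 1*(-40 - 1*6*13/2) = 1*(-40 - 39) = 1*(-79) = -79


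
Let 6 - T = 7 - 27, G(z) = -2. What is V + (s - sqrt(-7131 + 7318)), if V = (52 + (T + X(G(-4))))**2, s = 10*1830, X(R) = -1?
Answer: 24229 - sqrt(187) ≈ 24215.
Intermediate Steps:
s = 18300
T = 26 (T = 6 - (7 - 27) = 6 - 1*(-20) = 6 + 20 = 26)
V = 5929 (V = (52 + (26 - 1))**2 = (52 + 25)**2 = 77**2 = 5929)
V + (s - sqrt(-7131 + 7318)) = 5929 + (18300 - sqrt(-7131 + 7318)) = 5929 + (18300 - sqrt(187)) = 24229 - sqrt(187)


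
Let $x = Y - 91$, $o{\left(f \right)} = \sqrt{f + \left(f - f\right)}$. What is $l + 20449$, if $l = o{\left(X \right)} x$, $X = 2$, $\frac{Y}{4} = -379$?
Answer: $20449 - 1607 \sqrt{2} \approx 18176.0$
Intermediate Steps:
$Y = -1516$ ($Y = 4 \left(-379\right) = -1516$)
$o{\left(f \right)} = \sqrt{f}$ ($o{\left(f \right)} = \sqrt{f + 0} = \sqrt{f}$)
$x = -1607$ ($x = -1516 - 91 = -1607$)
$l = - 1607 \sqrt{2}$ ($l = \sqrt{2} \left(-1607\right) = - 1607 \sqrt{2} \approx -2272.6$)
$l + 20449 = - 1607 \sqrt{2} + 20449 = 20449 - 1607 \sqrt{2}$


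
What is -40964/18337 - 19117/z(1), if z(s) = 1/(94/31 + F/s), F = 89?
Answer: -90919630711/51677 ≈ -1.7594e+6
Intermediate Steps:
z(s) = 1/(94/31 + 89/s)
-40964/18337 - 19117/z(1) = -40964/18337 - 19117/(31*1/(2759 + 94*1)) = -40964*1/18337 - 19117/(31*1/(2759 + 94)) = -3724/1667 - 19117/(31*1/2853) = -3724/1667 - 19117/(31*1*(1/2853)) = -3724/1667 - 19117/31/2853 = -3724/1667 - 19117*2853/31 = -3724/1667 - 54540801/31 = -90919630711/51677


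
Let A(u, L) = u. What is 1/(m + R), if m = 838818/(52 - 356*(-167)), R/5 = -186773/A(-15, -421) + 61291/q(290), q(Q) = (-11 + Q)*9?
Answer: 74707272/4661271222911 ≈ 1.6027e-5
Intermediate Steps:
q(Q) = -99 + 9*Q
R = 156635456/2511 (R = 5*(-186773/(-15) + 61291/(-99 + 9*290)) = 5*(-186773*(-1/15) + 61291/(-99 + 2610)) = 5*(186773/15 + 61291/2511) = 5*(156635456/12555) = 156635456/2511 ≈ 62380.)
m = 419409/29752 (m = 838818/(52 + 59452) = 838818/59504 = 838818*(1/59504) = 419409/29752 ≈ 14.097)
1/(m + R) = 1/(419409/29752 + 156635456/2511) = 1/(4661271222911/74707272) = 74707272/4661271222911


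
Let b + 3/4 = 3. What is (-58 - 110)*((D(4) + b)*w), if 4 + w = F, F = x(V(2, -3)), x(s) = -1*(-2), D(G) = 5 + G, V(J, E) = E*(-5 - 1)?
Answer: 3780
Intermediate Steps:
b = 9/4 (b = -¾ + 3 = 9/4 ≈ 2.2500)
V(J, E) = -6*E (V(J, E) = E*(-6) = -6*E)
x(s) = 2
F = 2
w = -2 (w = -4 + 2 = -2)
(-58 - 110)*((D(4) + b)*w) = (-58 - 110)*(((5 + 4) + 9/4)*(-2)) = -168*(9 + 9/4)*(-2) = -1890*(-2) = -168*(-45/2) = 3780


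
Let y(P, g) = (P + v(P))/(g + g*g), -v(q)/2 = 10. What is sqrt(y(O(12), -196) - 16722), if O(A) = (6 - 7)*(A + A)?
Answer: I*sqrt(31156850595)/1365 ≈ 129.31*I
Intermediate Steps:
v(q) = -20 (v(q) = -2*10 = -20)
O(A) = -2*A
y(P, g) = (-20 + P)/(g + g**2) (y(P, g) = (P - 20)/(g + g*g) = (-20 + P)/(g + g**2))
sqrt(y(O(12), -196) - 16722) = sqrt((-20 - 2*12)/((-196)*(1 - 196)) - 16722) = sqrt(-1/196*(-20 - 24)/(-195) - 16722) = sqrt(-1/196*(-1/195)*(-44) - 16722) = sqrt(-11/9555 - 16722) = sqrt(-159778721/9555) = I*sqrt(31156850595)/1365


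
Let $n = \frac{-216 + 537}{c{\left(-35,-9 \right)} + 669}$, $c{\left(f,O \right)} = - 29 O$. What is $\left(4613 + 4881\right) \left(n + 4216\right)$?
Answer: $\frac{6204647049}{155} \approx 4.003 \cdot 10^{7}$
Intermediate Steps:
$n = \frac{107}{310}$ ($n = \frac{-216 + 537}{\left(-29\right) \left(-9\right) + 669} = \frac{321}{261 + 669} = \frac{321}{930} = 321 \cdot \frac{1}{930} = \frac{107}{310} \approx 0.34516$)
$\left(4613 + 4881\right) \left(n + 4216\right) = \left(4613 + 4881\right) \left(\frac{107}{310} + 4216\right) = 9494 \cdot \frac{1307067}{310} = \frac{6204647049}{155}$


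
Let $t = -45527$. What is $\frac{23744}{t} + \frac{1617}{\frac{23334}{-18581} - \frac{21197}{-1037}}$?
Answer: $\frac{223515887581}{2668415639} \approx 83.764$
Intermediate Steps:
$\frac{23744}{t} + \frac{1617}{\frac{23334}{-18581} - \frac{21197}{-1037}} = \frac{23744}{-45527} + \frac{1617}{\frac{23334}{-18581} - \frac{21197}{-1037}} = 23744 \left(- \frac{1}{45527}\right) + \frac{1617}{23334 \left(- \frac{1}{18581}\right) - - \frac{21197}{1037}} = - \frac{448}{859} + \frac{1617}{- \frac{23334}{18581} + \frac{21197}{1037}} = - \frac{448}{859} + \frac{1617}{\frac{21744947}{1133441}} = - \frac{448}{859} + 1617 \cdot \frac{1133441}{21744947} = - \frac{448}{859} + \frac{261824871}{3106421} = \frac{223515887581}{2668415639}$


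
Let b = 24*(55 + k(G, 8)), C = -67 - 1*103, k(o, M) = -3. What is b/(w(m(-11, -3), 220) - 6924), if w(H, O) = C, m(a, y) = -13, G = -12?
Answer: -624/3547 ≈ -0.17592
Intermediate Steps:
C = -170 (C = -67 - 103 = -170)
w(H, O) = -170
b = 1248 (b = 24*(55 - 3) = 24*52 = 1248)
b/(w(m(-11, -3), 220) - 6924) = 1248/(-170 - 6924) = 1248/(-7094) = 1248*(-1/7094) = -624/3547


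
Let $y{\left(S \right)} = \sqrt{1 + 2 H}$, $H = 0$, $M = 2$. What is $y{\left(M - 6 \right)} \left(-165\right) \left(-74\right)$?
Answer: $12210$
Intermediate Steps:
$y{\left(S \right)} = 1$ ($y{\left(S \right)} = \sqrt{1 + 2 \cdot 0} = \sqrt{1 + 0} = \sqrt{1} = 1$)
$y{\left(M - 6 \right)} \left(-165\right) \left(-74\right) = 1 \left(-165\right) \left(-74\right) = \left(-165\right) \left(-74\right) = 12210$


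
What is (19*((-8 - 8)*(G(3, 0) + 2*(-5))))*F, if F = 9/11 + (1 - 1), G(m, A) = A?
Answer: 27360/11 ≈ 2487.3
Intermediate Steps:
F = 9/11 (F = 9*(1/11) + 0 = 9/11 + 0 = 9/11 ≈ 0.81818)
(19*((-8 - 8)*(G(3, 0) + 2*(-5))))*F = (19*((-8 - 8)*(0 + 2*(-5))))*(9/11) = (19*(-16*(0 - 10)))*(9/11) = (19*(-16*(-10)))*(9/11) = (19*160)*(9/11) = 3040*(9/11) = 27360/11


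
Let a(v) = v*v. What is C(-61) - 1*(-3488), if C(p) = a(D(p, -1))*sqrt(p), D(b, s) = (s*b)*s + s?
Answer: 3488 + 3844*I*sqrt(61) ≈ 3488.0 + 30023.0*I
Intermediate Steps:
D(b, s) = s + b*s**2 (D(b, s) = (b*s)*s + s = b*s**2 + s = s + b*s**2)
a(v) = v**2
C(p) = sqrt(p)*(-1 + p)**2 (C(p) = (-(1 + p*(-1)))**2*sqrt(p) = (-(1 - p))**2*sqrt(p) = (-1 + p)**2*sqrt(p) = sqrt(p)*(-1 + p)**2)
C(-61) - 1*(-3488) = sqrt(-61)*(1 - 1*(-61))**2 - 1*(-3488) = (I*sqrt(61))*(1 + 61)**2 + 3488 = (I*sqrt(61))*62**2 + 3488 = (I*sqrt(61))*3844 + 3488 = 3844*I*sqrt(61) + 3488 = 3488 + 3844*I*sqrt(61)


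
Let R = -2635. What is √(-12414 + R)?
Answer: I*√15049 ≈ 122.67*I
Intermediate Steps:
√(-12414 + R) = √(-12414 - 2635) = √(-15049) = I*√15049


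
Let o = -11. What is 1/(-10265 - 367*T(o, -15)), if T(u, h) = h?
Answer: -1/4760 ≈ -0.00021008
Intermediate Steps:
1/(-10265 - 367*T(o, -15)) = 1/(-10265 - 367*(-15)) = 1/(-10265 + 5505) = 1/(-4760) = -1/4760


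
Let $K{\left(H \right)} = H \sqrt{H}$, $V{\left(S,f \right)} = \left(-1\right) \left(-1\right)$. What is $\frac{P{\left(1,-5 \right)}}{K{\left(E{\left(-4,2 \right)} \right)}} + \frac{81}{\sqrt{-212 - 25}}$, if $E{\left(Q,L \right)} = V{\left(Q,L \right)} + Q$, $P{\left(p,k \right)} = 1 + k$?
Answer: $\frac{i \left(- 316 \sqrt{3} - 243 \sqrt{237}\right)}{711} \approx - 6.0313 i$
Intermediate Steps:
$V{\left(S,f \right)} = 1$
$E{\left(Q,L \right)} = 1 + Q$
$K{\left(H \right)} = H^{\frac{3}{2}}$
$\frac{P{\left(1,-5 \right)}}{K{\left(E{\left(-4,2 \right)} \right)}} + \frac{81}{\sqrt{-212 - 25}} = \frac{1 - 5}{\left(1 - 4\right)^{\frac{3}{2}}} + \frac{81}{\sqrt{-212 - 25}} = - \frac{4}{\left(-3\right)^{\frac{3}{2}}} + \frac{81}{\sqrt{-237}} = - \frac{4}{\left(-3\right) i \sqrt{3}} + \frac{81}{i \sqrt{237}} = - 4 \frac{i \sqrt{3}}{9} + 81 \left(- \frac{i \sqrt{237}}{237}\right) = - \frac{4 i \sqrt{3}}{9} - \frac{27 i \sqrt{237}}{79} = - \frac{27 i \sqrt{237}}{79} - \frac{4 i \sqrt{3}}{9}$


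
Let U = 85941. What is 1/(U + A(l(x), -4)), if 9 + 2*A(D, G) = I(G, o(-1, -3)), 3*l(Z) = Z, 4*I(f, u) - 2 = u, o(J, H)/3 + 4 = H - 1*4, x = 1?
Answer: 8/687461 ≈ 1.1637e-5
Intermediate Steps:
o(J, H) = -24 + 3*H (o(J, H) = -12 + 3*(H - 1*4) = -12 + 3*(H - 4) = -12 + 3*(-4 + H) = -12 + (-12 + 3*H) = -24 + 3*H)
I(f, u) = ½ + u/4
l(Z) = Z/3
A(D, G) = -67/8 (A(D, G) = -9/2 + (½ + (-24 + 3*(-3))/4)/2 = -9/2 + (½ + (-24 - 9)/4)/2 = -9/2 + (½ + (¼)*(-33))/2 = -9/2 + (½ - 33/4)/2 = -9/2 + (½)*(-31/4) = -9/2 - 31/8 = -67/8)
1/(U + A(l(x), -4)) = 1/(85941 - 67/8) = 1/(687461/8) = 8/687461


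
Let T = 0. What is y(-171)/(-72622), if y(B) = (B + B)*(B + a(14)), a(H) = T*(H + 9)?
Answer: -29241/36311 ≈ -0.80529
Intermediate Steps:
a(H) = 0 (a(H) = 0*(H + 9) = 0*(9 + H) = 0)
y(B) = 2*B² (y(B) = (B + B)*(B + 0) = (2*B)*B = 2*B²)
y(-171)/(-72622) = (2*(-171)²)/(-72622) = (2*29241)*(-1/72622) = 58482*(-1/72622) = -29241/36311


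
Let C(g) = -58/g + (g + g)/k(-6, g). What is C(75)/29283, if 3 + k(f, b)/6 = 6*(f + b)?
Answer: -7321/300882825 ≈ -2.4332e-5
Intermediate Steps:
k(f, b) = -18 + 36*b + 36*f (k(f, b) = -18 + 6*(6*(f + b)) = -18 + 6*(6*(b + f)) = -18 + 6*(6*b + 6*f) = -18 + (36*b + 36*f) = -18 + 36*b + 36*f)
C(g) = -58/g + 2*g/(-234 + 36*g) (C(g) = -58/g + (g + g)/(-18 + 36*g + 36*(-6)) = -58/g + (2*g)/(-18 + 36*g - 216) = -58/g + (2*g)/(-234 + 36*g) = -58/g + 2*g/(-234 + 36*g))
C(75)/29283 = ((⅑)*(6786 + 75² - 1044*75)/(75*(-13 + 2*75)))/29283 = ((⅑)*(1/75)*(6786 + 5625 - 78300)/(-13 + 150))*(1/29283) = ((⅑)*(1/75)*(-65889)/137)*(1/29283) = ((⅑)*(1/75)*(1/137)*(-65889))*(1/29283) = -7321/10275*1/29283 = -7321/300882825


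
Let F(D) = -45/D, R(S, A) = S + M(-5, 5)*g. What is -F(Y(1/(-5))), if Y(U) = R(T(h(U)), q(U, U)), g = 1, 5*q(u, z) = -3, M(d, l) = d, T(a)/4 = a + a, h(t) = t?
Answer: -75/11 ≈ -6.8182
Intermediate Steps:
T(a) = 8*a (T(a) = 4*(a + a) = 4*(2*a) = 8*a)
q(u, z) = -3/5 (q(u, z) = (1/5)*(-3) = -3/5)
R(S, A) = -5 + S (R(S, A) = S - 5*1 = S - 5 = -5 + S)
Y(U) = -5 + 8*U
-F(Y(1/(-5))) = -(-45)/(-5 + 8*(1/(-5))) = -(-45)/(-5 + 8*(1*(-1/5))) = -(-45)/(-5 + 8*(-1/5)) = -(-45)/(-5 - 8/5) = -(-45)/(-33/5) = -(-45)*(-5)/33 = -1*75/11 = -75/11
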